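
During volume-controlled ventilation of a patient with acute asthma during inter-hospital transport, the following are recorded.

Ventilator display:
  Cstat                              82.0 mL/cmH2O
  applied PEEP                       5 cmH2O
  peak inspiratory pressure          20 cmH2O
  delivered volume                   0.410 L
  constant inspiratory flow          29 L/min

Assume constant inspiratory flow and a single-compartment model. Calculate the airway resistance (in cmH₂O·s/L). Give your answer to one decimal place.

20.7

Flow: 29 L/min ÷ 60 = 0.4833 L/s.
Equation of motion (constant flow): PIP = Vt/C + R·V̇ + PEEP.
R·V̇ = PIP − Vt/C − PEEP = 20 − 410/82.0 − 5 = 20 − 5.0 − 5 = 10.0 cmH2O.
R = 10.0 / 0.4833 = 20.691 cmH2O·s/L.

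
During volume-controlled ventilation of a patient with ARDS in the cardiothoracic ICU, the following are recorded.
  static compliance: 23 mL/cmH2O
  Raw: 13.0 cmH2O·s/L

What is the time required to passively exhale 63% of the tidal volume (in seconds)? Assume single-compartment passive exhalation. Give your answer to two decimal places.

0.30

τ = R × C = 13.0 × 23 mL/cmH2O = 13.0 × 0.023 L/cmH2O = 0.299 s.
Exhaled fraction f = 1 − e^(−t/τ) → t = −τ·ln(1 − f) = −0.299·ln(0.37) = 0.2973 s.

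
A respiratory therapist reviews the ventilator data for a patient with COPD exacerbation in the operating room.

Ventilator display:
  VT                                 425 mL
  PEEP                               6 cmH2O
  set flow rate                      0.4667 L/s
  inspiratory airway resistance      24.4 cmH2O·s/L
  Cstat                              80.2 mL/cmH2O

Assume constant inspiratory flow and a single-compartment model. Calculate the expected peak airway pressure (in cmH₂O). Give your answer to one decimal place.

Equation of motion (constant flow): PIP = Vt/C + R·V̇ + PEEP.
PIP = 425/80.2 + 24.4×0.4667 + 6 = 5.299 + 11.387 + 6 = 22.686 cmH2O.

22.7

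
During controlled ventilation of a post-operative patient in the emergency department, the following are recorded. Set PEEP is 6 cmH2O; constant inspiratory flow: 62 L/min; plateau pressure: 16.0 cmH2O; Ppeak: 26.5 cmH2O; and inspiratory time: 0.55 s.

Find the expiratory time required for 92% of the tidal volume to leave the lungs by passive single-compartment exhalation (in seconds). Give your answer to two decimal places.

Flow: 62 L/min ÷ 60 = 1.0333 L/s.
Vt = flow × Ti = 1.0333 L/s × 0.55 s × 1000 mL/L = 568.32 mL.
R = (PIP − Pplat)/V̇ = (26.5 − 16.0) / 1.0333 = 10.5/1.0333 = 10.162 cmH2O·s/L.
C = Vt/(Pplat − PEEP) = 568.32 / (16.0 − 6) = 568.32/10.0 = 56.832 mL/cmH2O.
τ = R × C = 10.162 × 0.05683 L/cmH2O = 0.5775 s.
t = −τ·ln(1 − 0.92) = −0.5775·ln(0.08) = 1.459 s.

1.46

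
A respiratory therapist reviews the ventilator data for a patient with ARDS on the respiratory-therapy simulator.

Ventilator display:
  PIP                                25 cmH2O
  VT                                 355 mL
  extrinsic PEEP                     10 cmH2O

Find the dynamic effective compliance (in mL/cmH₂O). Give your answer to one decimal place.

Dynamic compliance = Vt / (PIP − PEEP) = 355 / (25 − 10) = 355 / 15.0 = 23.667 mL/cmH2O.

23.7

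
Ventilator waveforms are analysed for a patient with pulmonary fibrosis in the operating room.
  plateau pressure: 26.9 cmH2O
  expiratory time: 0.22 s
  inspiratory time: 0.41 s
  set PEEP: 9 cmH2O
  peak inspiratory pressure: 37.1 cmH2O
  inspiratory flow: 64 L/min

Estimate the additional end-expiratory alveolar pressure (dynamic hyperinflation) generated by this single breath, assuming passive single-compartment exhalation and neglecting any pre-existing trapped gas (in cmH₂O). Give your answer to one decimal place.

7.0

Flow: 64 L/min ÷ 60 = 1.0667 L/s.
Vt = flow × Ti = 1.0667 L/s × 0.41 s × 1000 mL/L = 437.35 mL.
R = (PIP − Pplat)/V̇ = (37.1 − 26.9) / 1.0667 = 10.2/1.0667 = 9.562 cmH2O·s/L.
C = Vt/(Pplat − PEEP) = 437.35 / (26.9 − 9) = 437.35/17.9 = 24.433 mL/cmH2O.
τ = R × C = 9.562 × 0.02443 L/cmH2O = 0.2336 s.
Fraction remaining = e^(−Te/τ) = e^(−0.22/0.2336) = 0.3899; trapped volume = 437.35 × 0.3899 = 170.52 mL.
Additional alveolar pressure from trapping ≈ V_trapped / C = 170.52 / 24.433 = 6.979 cmH2O.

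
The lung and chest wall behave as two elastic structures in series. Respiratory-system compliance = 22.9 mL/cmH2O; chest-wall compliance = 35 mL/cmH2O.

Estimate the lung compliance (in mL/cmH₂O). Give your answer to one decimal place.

1/CL = 1/Crs − 1/Ccw.
1/CL = 1/22.9 − 1/35 = 0.0151.
CL = 66.225 mL/cmH2O.

66.2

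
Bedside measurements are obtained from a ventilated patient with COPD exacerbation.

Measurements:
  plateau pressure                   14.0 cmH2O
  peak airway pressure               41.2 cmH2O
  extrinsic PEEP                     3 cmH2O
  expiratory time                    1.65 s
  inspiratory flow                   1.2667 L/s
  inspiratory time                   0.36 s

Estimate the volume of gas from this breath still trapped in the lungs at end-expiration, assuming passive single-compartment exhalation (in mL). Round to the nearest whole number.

Vt = flow × Ti = 1.2667 L/s × 0.36 s × 1000 mL/L = 456.01 mL.
R = (PIP − Pplat)/V̇ = (41.2 − 14.0) / 1.2667 = 27.2/1.2667 = 21.473 cmH2O·s/L.
C = Vt/(Pplat − PEEP) = 456.01 / (14.0 − 3) = 456.01/11.0 = 41.455 mL/cmH2O.
τ = R × C = 21.473 × 0.04146 L/cmH2O = 0.8903 s.
Fraction remaining = e^(−Te/τ) = e^(−1.65/0.8903) = 0.1567.
Trapped volume = 456.01 × 0.1567 = 71.457 mL.

71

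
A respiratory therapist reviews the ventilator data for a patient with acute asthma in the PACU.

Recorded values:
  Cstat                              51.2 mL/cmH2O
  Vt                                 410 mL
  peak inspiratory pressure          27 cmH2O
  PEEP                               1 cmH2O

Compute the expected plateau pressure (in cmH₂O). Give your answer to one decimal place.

Pplat = PEEP + Vt / Cstat = 1 + 410 / 51.2 = 1 + 8.008 = 9.008 cmH2O.

9.0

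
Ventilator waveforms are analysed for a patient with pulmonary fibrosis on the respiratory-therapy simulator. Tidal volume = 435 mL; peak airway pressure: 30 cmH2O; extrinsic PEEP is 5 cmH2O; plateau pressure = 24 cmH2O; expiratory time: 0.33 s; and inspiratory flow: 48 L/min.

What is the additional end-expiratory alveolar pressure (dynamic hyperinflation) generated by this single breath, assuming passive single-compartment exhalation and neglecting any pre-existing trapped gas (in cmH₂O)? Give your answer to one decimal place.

Flow: 48 L/min ÷ 60 = 0.8 L/s.
R = (PIP − Pplat)/V̇ = (30 − 24) / 0.8 = 6.0/0.8 = 7.5 cmH2O·s/L.
C = Vt/(Pplat − PEEP) = 435.0 / (24 − 5) = 435.0/19.0 = 22.895 mL/cmH2O.
τ = R × C = 7.5 × 0.0229 L/cmH2O = 0.1718 s.
Fraction remaining = e^(−Te/τ) = e^(−0.33/0.1718) = 0.1465; trapped volume = 435.0 × 0.1465 = 63.728 mL.
Additional alveolar pressure from trapping ≈ V_trapped / C = 63.728 / 22.895 = 2.783 cmH2O.

2.8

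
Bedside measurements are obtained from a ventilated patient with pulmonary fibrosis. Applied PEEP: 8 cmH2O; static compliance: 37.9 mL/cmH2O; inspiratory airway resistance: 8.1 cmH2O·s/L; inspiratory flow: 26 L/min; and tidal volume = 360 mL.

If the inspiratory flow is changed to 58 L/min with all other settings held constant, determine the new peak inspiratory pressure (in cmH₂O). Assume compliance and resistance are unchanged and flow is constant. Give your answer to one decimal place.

Flow: 26 L/min ÷ 60 = 0.4333 L/s.
New flow: 58 L/min ÷ 60 = 0.9667 L/s.
PIP = Vt/C + R·V̇ + PEEP (constant-flow equation of motion).
Only the resistive term changes: ΔPIP = R × ΔV̇ = 8.1 × (0.9667 − 0.4333) = 8.1 × 0.5334 = 4.321 cmH2O.
Original PIP = 360/37.9 + 8.1×0.4333 + 8 = 21.008 cmH2O; new PIP = 21.008 + (4.321) = 25.329 cmH2O.

25.3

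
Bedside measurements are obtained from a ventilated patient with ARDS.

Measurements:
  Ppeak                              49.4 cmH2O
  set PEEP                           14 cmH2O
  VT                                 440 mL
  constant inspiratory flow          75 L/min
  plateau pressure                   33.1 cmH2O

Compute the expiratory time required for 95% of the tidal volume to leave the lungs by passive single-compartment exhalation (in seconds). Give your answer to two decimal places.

0.90

Flow: 75 L/min ÷ 60 = 1.25 L/s.
R = (PIP − Pplat)/V̇ = (49.4 − 33.1) / 1.25 = 16.3/1.25 = 13.04 cmH2O·s/L.
C = Vt/(Pplat − PEEP) = 440.0 / (33.1 − 14) = 440.0/19.1 = 23.037 mL/cmH2O.
τ = R × C = 13.04 × 0.02304 L/cmH2O = 0.3004 s.
t = −τ·ln(1 − 0.95) = −0.3004·ln(0.05) = 0.8999 s.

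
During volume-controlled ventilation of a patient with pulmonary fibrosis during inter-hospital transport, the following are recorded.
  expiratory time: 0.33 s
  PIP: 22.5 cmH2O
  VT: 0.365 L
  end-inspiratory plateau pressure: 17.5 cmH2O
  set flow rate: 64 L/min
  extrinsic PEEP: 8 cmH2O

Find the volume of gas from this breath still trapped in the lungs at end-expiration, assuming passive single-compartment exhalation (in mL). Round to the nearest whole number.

58

Flow: 64 L/min ÷ 60 = 1.0667 L/s.
R = (PIP − Pplat)/V̇ = (22.5 − 17.5) / 1.0667 = 5.0/1.0667 = 4.687 cmH2O·s/L.
C = Vt/(Pplat − PEEP) = 365.0 / (17.5 − 8) = 365.0/9.5 = 38.421 mL/cmH2O.
τ = R × C = 4.687 × 0.03842 L/cmH2O = 0.1801 s.
Fraction remaining = e^(−Te/τ) = e^(−0.33/0.1801) = 0.16.
Trapped volume = 365.0 × 0.16 = 58.4 mL.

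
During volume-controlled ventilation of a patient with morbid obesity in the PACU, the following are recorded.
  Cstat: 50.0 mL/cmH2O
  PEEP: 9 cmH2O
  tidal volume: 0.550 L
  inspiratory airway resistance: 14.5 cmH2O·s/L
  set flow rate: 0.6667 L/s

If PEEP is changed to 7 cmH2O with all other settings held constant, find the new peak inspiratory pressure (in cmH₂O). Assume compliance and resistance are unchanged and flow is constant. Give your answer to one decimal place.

PIP = Vt/C + R·V̇ + PEEP (constant-flow equation of motion).
Only the baseline term changes: ΔPIP = ΔPEEP = 7 − 9 = -2.0 cmH2O.
Original PIP = 550/50.0 + 14.5×0.6667 + 9 = 29.667 cmH2O; new PIP = 29.667 + (-2.0) = 27.667 cmH2O.

27.7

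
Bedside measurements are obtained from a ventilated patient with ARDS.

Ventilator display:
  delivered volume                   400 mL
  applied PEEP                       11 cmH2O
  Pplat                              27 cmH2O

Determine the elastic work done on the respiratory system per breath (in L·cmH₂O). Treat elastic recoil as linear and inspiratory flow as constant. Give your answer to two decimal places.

3.20

Elastic work ≈ ½ × (Pplat − PEEP) × Vt = 0.5 × (27 − 11) × 0.400 L = 0.5 × 16.0 × 0.400 = 3.2 L·cmH2O.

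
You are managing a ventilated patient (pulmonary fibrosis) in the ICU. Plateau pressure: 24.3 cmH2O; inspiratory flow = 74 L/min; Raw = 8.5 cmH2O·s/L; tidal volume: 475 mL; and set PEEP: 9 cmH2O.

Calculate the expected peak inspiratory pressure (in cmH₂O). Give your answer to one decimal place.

Flow: 74 L/min ÷ 60 = 1.2333 L/s.
PIP = Pplat + Raw × flow = 24.3 + 8.5 × 1.2333 = 24.3 + 10.483 = 34.783 cmH2O.

34.8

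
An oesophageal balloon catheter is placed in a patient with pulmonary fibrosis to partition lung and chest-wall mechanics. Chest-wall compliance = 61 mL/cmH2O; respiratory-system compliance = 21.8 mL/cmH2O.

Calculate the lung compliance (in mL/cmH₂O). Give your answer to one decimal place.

33.9

1/CL = 1/Crs − 1/Ccw.
1/CL = 1/21.8 − 1/61 = 0.02948.
CL = 33.921 mL/cmH2O.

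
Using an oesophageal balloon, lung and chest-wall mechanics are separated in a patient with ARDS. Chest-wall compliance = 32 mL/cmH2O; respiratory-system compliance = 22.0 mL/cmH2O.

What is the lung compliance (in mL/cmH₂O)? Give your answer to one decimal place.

70.4

1/CL = 1/Crs − 1/Ccw.
1/CL = 1/22.0 − 1/32 = 0.0142.
CL = 70.423 mL/cmH2O.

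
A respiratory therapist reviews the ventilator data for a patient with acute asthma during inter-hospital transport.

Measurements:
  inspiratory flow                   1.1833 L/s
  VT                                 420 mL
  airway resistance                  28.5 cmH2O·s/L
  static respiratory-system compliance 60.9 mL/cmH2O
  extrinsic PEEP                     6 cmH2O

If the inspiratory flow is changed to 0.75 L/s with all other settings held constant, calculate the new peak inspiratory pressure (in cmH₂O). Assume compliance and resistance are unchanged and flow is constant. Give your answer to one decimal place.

PIP = Vt/C + R·V̇ + PEEP (constant-flow equation of motion).
Only the resistive term changes: ΔPIP = R × ΔV̇ = 28.5 × (0.75 − 1.1833) = 28.5 × -0.4333 = -12.349 cmH2O.
Original PIP = 420/60.9 + 28.5×1.1833 + 6 = 46.621 cmH2O; new PIP = 46.621 + (-12.349) = 34.272 cmH2O.

34.3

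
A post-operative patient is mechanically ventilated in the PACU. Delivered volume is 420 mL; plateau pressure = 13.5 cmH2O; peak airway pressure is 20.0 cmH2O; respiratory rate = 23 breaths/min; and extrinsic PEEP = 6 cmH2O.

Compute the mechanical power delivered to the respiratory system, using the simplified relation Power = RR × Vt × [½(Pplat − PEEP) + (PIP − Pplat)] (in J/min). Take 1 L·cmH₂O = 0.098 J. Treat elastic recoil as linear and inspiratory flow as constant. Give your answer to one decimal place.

Per-breath work = Vt × [½(Pplat−PEEP) + (PIP−Pplat)] = 0.420 × [0.5×7.5 + 6.5] = 0.420 × 10.25 = 4.305 L·cmH2O.
Power = 23 × 4.305 = 99.015 L·cmH2O/min.
× 0.098 J/(L·cmH2O) → 9.703 J/min.

9.7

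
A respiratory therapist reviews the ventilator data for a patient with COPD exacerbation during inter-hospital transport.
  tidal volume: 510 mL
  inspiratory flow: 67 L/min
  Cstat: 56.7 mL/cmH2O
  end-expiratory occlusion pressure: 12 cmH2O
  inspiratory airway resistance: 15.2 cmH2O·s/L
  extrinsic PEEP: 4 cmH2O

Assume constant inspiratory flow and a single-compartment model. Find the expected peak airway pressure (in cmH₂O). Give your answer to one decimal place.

38.0

Flow: 67 L/min ÷ 60 = 1.1167 L/s.
Total PEEP = 12 cmH2O (set 4 + intrinsic 8); this is the baseline alveolar pressure.
Equation of motion (constant flow): PIP = Vt/C + R·V̇ + PEEP.
PIP = 510/56.7 + 15.2×1.1167 + 12 = 8.995 + 16.974 + 12 = 37.969 cmH2O.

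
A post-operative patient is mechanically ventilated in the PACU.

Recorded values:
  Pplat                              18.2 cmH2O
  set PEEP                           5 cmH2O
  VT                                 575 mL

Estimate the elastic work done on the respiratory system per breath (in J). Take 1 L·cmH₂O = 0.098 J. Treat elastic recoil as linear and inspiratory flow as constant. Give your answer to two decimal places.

0.37

Elastic work ≈ ½ × (Pplat − PEEP) × Vt = 0.5 × (18.2 − 5) × 0.575 L = 0.5 × 13.2 × 0.575 = 3.795 L·cmH2O.
× 0.098 J/(L·cmH2O) → 0.3719 J.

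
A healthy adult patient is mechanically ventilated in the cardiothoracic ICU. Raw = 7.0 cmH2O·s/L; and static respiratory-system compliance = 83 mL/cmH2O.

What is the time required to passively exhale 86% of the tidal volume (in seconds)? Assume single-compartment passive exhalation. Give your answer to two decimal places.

τ = R × C = 7.0 × 83 mL/cmH2O = 7.0 × 0.083 L/cmH2O = 0.581 s.
Exhaled fraction f = 1 − e^(−t/τ) → t = −τ·ln(1 − f) = −0.581·ln(0.14) = 1.142 s.

1.14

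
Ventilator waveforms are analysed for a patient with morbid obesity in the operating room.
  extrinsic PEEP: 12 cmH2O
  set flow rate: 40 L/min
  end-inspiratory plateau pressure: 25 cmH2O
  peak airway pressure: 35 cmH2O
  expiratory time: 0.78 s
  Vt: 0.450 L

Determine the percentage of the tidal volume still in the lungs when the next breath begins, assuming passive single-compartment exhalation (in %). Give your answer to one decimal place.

Flow: 40 L/min ÷ 60 = 0.6667 L/s.
R = (PIP − Pplat)/V̇ = (35 − 25) / 0.6667 = 10.0/0.6667 = 14.999 cmH2O·s/L.
C = Vt/(Pplat − PEEP) = 450.0 / (25 − 12) = 450.0/13.0 = 34.615 mL/cmH2O.
τ = R × C = 14.999 × 0.03462 L/cmH2O = 0.5193 s.
Fraction remaining at end-expiration = e^(−Te/τ) = e^(−0.78/0.5193) = 0.2227 → 22.27%.

22.3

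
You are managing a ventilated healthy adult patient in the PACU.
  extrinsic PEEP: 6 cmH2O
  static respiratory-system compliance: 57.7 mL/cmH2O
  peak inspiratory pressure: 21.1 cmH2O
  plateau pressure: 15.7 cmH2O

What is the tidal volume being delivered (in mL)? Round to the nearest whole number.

Vt = Cstat × (Pplat − PEEP) = 57.7 × (15.7 − 6) = 57.7 × 9.7 = 559.69 mL.

560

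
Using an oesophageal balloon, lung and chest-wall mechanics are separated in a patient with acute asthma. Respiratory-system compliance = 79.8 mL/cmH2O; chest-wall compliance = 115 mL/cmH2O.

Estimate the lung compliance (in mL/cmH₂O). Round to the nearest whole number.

1/CL = 1/Crs − 1/Ccw.
1/CL = 1/79.8 − 1/115 = 0.003836.
CL = 260.69 mL/cmH2O.

261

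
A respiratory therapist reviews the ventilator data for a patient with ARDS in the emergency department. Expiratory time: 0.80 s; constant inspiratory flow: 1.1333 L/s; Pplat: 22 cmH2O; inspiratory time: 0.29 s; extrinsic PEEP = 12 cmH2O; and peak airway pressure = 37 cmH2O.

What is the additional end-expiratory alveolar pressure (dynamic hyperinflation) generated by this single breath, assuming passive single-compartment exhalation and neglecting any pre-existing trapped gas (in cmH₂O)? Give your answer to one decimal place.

1.6

Vt = flow × Ti = 1.1333 L/s × 0.29 s × 1000 mL/L = 328.66 mL.
R = (PIP − Pplat)/V̇ = (37 − 22) / 1.1333 = 15.0/1.1333 = 13.236 cmH2O·s/L.
C = Vt/(Pplat − PEEP) = 328.66 / (22 − 12) = 328.66/10.0 = 32.866 mL/cmH2O.
τ = R × C = 13.236 × 0.03287 L/cmH2O = 0.4351 s.
Fraction remaining = e^(−Te/τ) = e^(−0.80/0.4351) = 0.159; trapped volume = 328.66 × 0.159 = 52.257 mL.
Additional alveolar pressure from trapping ≈ V_trapped / C = 52.257 / 32.866 = 1.59 cmH2O.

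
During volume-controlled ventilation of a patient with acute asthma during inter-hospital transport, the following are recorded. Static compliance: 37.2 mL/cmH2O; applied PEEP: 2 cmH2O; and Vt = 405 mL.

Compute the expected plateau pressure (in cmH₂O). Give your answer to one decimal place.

12.9

Pplat = PEEP + Vt / Cstat = 2 + 405 / 37.2 = 2 + 10.887 = 12.887 cmH2O.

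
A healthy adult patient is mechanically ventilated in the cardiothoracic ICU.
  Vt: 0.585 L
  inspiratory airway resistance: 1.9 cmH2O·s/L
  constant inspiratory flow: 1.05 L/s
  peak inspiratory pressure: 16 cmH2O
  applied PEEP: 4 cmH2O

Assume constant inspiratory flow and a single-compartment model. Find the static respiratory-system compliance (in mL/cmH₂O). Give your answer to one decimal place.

58.5

Equation of motion (constant flow): PIP = Vt/C + R·V̇ + PEEP.
Vt/C = PIP − R·V̇ − PEEP = 16 − 1.9×1.05 − 4 = 16 − 1.995 − 4 = 10.005 cmH2O.
C = Vt / 10.005 = 585 / 10.005 = 58.471 mL/cmH2O.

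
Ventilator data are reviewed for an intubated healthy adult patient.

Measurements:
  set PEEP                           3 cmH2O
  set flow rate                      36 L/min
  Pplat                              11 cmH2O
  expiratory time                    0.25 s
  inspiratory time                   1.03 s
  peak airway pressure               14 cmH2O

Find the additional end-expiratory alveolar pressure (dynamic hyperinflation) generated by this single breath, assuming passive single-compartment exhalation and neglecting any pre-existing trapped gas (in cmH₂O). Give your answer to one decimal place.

Flow: 36 L/min ÷ 60 = 0.6 L/s.
Vt = flow × Ti = 0.6 L/s × 1.03 s × 1000 mL/L = 618.0 mL.
R = (PIP − Pplat)/V̇ = (14 − 11) / 0.6 = 3.0/0.6 = 5.0 cmH2O·s/L.
C = Vt/(Pplat − PEEP) = 618.0 / (11 − 3) = 618.0/8.0 = 77.25 mL/cmH2O.
τ = R × C = 5.0 × 0.07725 L/cmH2O = 0.3863 s.
Fraction remaining = e^(−Te/τ) = e^(−0.25/0.3863) = 0.5235; trapped volume = 618.0 × 0.5235 = 323.52 mL.
Additional alveolar pressure from trapping ≈ V_trapped / C = 323.52 / 77.25 = 4.188 cmH2O.

4.2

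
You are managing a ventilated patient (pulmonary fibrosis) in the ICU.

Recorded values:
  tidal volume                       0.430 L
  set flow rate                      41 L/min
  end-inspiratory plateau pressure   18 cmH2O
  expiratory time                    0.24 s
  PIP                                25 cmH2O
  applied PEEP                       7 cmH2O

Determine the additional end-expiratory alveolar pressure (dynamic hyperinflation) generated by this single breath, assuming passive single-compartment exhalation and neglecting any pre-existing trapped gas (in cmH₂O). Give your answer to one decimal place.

6.0

Flow: 41 L/min ÷ 60 = 0.6833 L/s.
R = (PIP − Pplat)/V̇ = (25 − 18) / 0.6833 = 7.0/0.6833 = 10.244 cmH2O·s/L.
C = Vt/(Pplat − PEEP) = 430.0 / (18 − 7) = 430.0/11.0 = 39.091 mL/cmH2O.
τ = R × C = 10.244 × 0.03909 L/cmH2O = 0.4004 s.
Fraction remaining = e^(−Te/τ) = e^(−0.24/0.4004) = 0.5491; trapped volume = 430.0 × 0.5491 = 236.11 mL.
Additional alveolar pressure from trapping ≈ V_trapped / C = 236.11 / 39.091 = 6.04 cmH2O.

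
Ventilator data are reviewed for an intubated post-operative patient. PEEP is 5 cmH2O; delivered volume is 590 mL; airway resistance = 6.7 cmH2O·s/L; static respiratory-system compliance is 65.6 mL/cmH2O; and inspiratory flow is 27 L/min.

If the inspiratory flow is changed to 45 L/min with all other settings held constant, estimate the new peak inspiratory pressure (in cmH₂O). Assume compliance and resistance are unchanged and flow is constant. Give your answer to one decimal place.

Flow: 27 L/min ÷ 60 = 0.45 L/s.
New flow: 45 L/min ÷ 60 = 0.75 L/s.
PIP = Vt/C + R·V̇ + PEEP (constant-flow equation of motion).
Only the resistive term changes: ΔPIP = R × ΔV̇ = 6.7 × (0.75 − 0.45) = 6.7 × 0.3 = 2.01 cmH2O.
Original PIP = 590/65.6 + 6.7×0.45 + 5 = 17.009 cmH2O; new PIP = 17.009 + (2.01) = 19.019 cmH2O.

19.0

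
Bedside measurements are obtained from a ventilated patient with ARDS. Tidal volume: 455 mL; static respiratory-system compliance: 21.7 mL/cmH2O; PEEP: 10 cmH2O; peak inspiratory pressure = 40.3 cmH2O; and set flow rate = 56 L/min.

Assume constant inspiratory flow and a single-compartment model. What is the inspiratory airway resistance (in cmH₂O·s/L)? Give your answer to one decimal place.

10.0

Flow: 56 L/min ÷ 60 = 0.9333 L/s.
Equation of motion (constant flow): PIP = Vt/C + R·V̇ + PEEP.
R·V̇ = PIP − Vt/C − PEEP = 40.3 − 455/21.7 − 10 = 40.3 − 20.968 − 10 = 9.332 cmH2O.
R = 9.332 / 0.9333 = 9.999 cmH2O·s/L.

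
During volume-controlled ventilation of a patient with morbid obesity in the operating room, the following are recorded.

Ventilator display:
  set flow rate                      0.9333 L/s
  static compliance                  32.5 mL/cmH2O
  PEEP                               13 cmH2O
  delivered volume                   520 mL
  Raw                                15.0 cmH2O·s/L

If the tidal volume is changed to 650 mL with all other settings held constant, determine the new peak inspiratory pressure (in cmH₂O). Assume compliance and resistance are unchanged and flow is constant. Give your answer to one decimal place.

PIP = Vt/C + R·V̇ + PEEP (constant-flow equation of motion).
Only the elastic term changes: ΔPIP = ΔVt / C = (650 − 520) / 32.5 = 4.0 cmH2O.
Original PIP = 520/32.5 + 15.0×0.9333 + 13 = 43.0 cmH2O; new PIP = 43.0 + (4.0) = 47.0 cmH2O.

47.0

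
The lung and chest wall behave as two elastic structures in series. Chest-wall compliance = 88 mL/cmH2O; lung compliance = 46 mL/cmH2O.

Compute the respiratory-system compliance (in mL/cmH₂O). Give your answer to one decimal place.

30.2

Lung and chest wall are elastances in series: 1/Crs = 1/CL + 1/Ccw.
1/Crs = 1/46 + 1/88 = 0.0331.
Crs = 30.211 mL/cmH2O.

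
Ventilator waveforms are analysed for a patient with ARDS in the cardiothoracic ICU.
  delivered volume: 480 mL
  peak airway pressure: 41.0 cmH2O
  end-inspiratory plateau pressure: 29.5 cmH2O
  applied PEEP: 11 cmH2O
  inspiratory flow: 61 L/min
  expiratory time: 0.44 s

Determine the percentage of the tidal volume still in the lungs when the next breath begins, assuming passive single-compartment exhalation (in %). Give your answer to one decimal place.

22.3

Flow: 61 L/min ÷ 60 = 1.0167 L/s.
R = (PIP − Pplat)/V̇ = (41.0 − 29.5) / 1.0167 = 11.5/1.0167 = 11.311 cmH2O·s/L.
C = Vt/(Pplat − PEEP) = 480.0 / (29.5 − 11) = 480.0/18.5 = 25.946 mL/cmH2O.
τ = R × C = 11.311 × 0.02595 L/cmH2O = 0.2935 s.
Fraction remaining at end-expiration = e^(−Te/τ) = e^(−0.44/0.2935) = 0.2233 → 22.33%.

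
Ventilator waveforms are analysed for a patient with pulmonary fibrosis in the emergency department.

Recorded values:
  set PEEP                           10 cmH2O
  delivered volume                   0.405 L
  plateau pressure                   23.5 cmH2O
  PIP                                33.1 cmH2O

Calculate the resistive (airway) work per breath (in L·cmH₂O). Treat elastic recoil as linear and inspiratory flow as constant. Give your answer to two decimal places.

3.89

With constant inspiratory flow the resistive pressure is constant at PIP − Pplat = 33.1 − 23.5 = 9.6 cmH2O, so resistive work = 9.6 × 0.405 = 3.888 L·cmH2O.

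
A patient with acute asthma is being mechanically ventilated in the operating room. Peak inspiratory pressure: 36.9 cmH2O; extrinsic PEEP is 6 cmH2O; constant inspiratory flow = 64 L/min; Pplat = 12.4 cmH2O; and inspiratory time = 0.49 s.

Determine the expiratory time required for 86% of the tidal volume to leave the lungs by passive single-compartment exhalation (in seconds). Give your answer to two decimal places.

3.69

Flow: 64 L/min ÷ 60 = 1.0667 L/s.
Vt = flow × Ti = 1.0667 L/s × 0.49 s × 1000 mL/L = 522.68 mL.
R = (PIP − Pplat)/V̇ = (36.9 − 12.4) / 1.0667 = 24.5/1.0667 = 22.968 cmH2O·s/L.
C = Vt/(Pplat − PEEP) = 522.68 / (12.4 − 6) = 522.68/6.4 = 81.669 mL/cmH2O.
τ = R × C = 22.968 × 0.08167 L/cmH2O = 1.876 s.
t = −τ·ln(1 − 0.86) = −1.876·ln(0.14) = 3.688 s.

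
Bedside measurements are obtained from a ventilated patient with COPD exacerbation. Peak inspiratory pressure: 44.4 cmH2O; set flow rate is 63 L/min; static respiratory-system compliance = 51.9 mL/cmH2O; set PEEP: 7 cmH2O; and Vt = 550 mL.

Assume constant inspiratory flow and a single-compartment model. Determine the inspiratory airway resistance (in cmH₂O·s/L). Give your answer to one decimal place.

Flow: 63 L/min ÷ 60 = 1.05 L/s.
Equation of motion (constant flow): PIP = Vt/C + R·V̇ + PEEP.
R·V̇ = PIP − Vt/C − PEEP = 44.4 − 550/51.9 − 7 = 44.4 − 10.597 − 7 = 26.803 cmH2O.
R = 26.803 / 1.05 = 25.527 cmH2O·s/L.

25.5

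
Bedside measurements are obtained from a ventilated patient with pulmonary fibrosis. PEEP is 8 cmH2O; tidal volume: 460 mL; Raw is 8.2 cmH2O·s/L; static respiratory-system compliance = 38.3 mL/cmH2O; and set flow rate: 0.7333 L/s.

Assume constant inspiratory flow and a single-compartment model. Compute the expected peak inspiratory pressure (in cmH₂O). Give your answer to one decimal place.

26.0

Equation of motion (constant flow): PIP = Vt/C + R·V̇ + PEEP.
PIP = 460/38.3 + 8.2×0.7333 + 8 = 12.01 + 6.013 + 8 = 26.023 cmH2O.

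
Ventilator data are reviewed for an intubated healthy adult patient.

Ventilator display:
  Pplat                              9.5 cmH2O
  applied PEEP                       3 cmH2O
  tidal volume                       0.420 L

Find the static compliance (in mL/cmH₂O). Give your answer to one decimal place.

64.6

Cstat = Vt / (Pplat − PEEP) = 420 / (9.5 − 3) = 420 / 6.5 = 64.615 mL/cmH2O.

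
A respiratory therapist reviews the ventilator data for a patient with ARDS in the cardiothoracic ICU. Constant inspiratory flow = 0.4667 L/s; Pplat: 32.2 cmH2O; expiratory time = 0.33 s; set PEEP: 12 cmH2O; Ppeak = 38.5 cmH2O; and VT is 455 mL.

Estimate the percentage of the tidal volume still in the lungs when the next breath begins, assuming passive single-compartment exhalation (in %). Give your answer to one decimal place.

33.8

R = (PIP − Pplat)/V̇ = (38.5 − 32.2) / 0.4667 = 6.3/0.4667 = 13.499 cmH2O·s/L.
C = Vt/(Pplat − PEEP) = 455.0 / (32.2 − 12) = 455.0/20.2 = 22.525 mL/cmH2O.
τ = R × C = 13.499 × 0.02253 L/cmH2O = 0.3041 s.
Fraction remaining at end-expiration = e^(−Te/τ) = e^(−0.33/0.3041) = 0.3378 → 33.78%.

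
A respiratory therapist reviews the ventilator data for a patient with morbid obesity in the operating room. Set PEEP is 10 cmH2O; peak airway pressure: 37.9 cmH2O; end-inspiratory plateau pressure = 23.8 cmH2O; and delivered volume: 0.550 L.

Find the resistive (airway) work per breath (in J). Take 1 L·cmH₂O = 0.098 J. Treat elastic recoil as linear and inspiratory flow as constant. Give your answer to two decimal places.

0.76

With constant inspiratory flow the resistive pressure is constant at PIP − Pplat = 37.9 − 23.8 = 14.1 cmH2O, so resistive work = 14.1 × 0.550 = 7.755 L·cmH2O.
× 0.098 J/(L·cmH2O) → 0.76 J.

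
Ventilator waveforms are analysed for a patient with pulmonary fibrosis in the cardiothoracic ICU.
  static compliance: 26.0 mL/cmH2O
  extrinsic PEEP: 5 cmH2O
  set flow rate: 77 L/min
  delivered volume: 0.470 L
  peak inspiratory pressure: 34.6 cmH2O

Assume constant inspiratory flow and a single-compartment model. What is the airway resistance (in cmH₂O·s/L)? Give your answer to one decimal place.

9.0

Flow: 77 L/min ÷ 60 = 1.2833 L/s.
Equation of motion (constant flow): PIP = Vt/C + R·V̇ + PEEP.
R·V̇ = PIP − Vt/C − PEEP = 34.6 − 470/26.0 − 5 = 34.6 − 18.077 − 5 = 11.523 cmH2O.
R = 11.523 / 1.2833 = 8.979 cmH2O·s/L.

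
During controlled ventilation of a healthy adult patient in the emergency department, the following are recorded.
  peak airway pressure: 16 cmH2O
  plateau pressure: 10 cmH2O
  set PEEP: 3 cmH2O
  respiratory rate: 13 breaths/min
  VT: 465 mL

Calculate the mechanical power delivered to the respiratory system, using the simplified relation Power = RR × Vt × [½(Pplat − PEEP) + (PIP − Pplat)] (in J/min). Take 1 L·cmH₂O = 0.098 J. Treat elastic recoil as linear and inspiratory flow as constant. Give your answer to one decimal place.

5.6

Per-breath work = Vt × [½(Pplat−PEEP) + (PIP−Pplat)] = 0.465 × [0.5×7.0 + 6.0] = 0.465 × 9.5 = 4.418 L·cmH2O.
Power = 13 × 4.418 = 57.434 L·cmH2O/min.
× 0.098 J/(L·cmH2O) → 5.629 J/min.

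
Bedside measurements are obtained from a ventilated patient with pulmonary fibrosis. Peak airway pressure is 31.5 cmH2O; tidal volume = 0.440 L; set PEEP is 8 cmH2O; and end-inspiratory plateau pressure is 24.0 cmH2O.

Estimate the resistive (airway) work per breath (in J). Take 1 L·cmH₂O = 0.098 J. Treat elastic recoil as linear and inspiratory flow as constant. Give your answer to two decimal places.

0.32

With constant inspiratory flow the resistive pressure is constant at PIP − Pplat = 31.5 − 24.0 = 7.5 cmH2O, so resistive work = 7.5 × 0.440 = 3.3 L·cmH2O.
× 0.098 J/(L·cmH2O) → 0.3234 J.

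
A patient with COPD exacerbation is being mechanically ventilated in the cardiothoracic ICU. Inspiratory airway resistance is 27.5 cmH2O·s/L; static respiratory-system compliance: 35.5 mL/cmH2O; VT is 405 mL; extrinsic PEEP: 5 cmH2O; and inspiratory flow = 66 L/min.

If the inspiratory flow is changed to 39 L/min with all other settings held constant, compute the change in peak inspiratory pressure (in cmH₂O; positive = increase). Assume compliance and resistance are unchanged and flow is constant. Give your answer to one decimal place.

Flow: 66 L/min ÷ 60 = 1.1 L/s.
New flow: 39 L/min ÷ 60 = 0.65 L/s.
PIP = Vt/C + R·V̇ + PEEP (constant-flow equation of motion).
Only the resistive term changes: ΔPIP = R × ΔV̇ = 27.5 × (0.65 − 1.1) = 27.5 × -0.45 = -12.375 cmH2O.

-12.4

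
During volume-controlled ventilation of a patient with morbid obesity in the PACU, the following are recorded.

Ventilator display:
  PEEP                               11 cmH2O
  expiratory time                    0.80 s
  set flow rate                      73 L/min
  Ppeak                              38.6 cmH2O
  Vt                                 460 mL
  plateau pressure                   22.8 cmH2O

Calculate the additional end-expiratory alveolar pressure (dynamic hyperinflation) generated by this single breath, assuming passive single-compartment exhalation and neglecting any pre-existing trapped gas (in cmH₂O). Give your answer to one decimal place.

Flow: 73 L/min ÷ 60 = 1.2167 L/s.
R = (PIP − Pplat)/V̇ = (38.6 − 22.8) / 1.2167 = 15.8/1.2167 = 12.986 cmH2O·s/L.
C = Vt/(Pplat − PEEP) = 460.0 / (22.8 − 11) = 460.0/11.8 = 38.983 mL/cmH2O.
τ = R × C = 12.986 × 0.03898 L/cmH2O = 0.5062 s.
Fraction remaining = e^(−Te/τ) = e^(−0.80/0.5062) = 0.2059; trapped volume = 460.0 × 0.2059 = 94.714 mL.
Additional alveolar pressure from trapping ≈ V_trapped / C = 94.714 / 38.983 = 2.43 cmH2O.

2.4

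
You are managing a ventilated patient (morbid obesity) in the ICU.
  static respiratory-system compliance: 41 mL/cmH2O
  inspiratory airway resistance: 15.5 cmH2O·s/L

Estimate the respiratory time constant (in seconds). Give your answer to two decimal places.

0.64

τ = R × C = 15.5 × 41 mL/cmH2O = 15.5 × 0.041 L/cmH2O = 0.6355 s.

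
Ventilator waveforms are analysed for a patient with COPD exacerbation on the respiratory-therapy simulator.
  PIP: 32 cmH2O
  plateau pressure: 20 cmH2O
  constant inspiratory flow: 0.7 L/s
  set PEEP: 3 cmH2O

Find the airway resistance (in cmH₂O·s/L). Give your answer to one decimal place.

Raw = (PIP − Pplat) / flow = (32 − 20) / 0.7 = 12.0 / 0.7 = 17.143 cmH2O·s/L.

17.1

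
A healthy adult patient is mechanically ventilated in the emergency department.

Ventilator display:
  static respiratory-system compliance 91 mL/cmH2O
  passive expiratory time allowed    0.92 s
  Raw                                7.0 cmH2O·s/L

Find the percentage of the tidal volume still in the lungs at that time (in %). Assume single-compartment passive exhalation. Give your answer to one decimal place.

23.6

τ = R × C = 7.0 × 91 mL/cmH2O = 7.0 × 0.091 L/cmH2O = 0.637 s.
Passive exhalation: V(t)/V₀ = e^(−t/τ) = e^(−0.92/0.637) = 0.2359.
Fraction remaining = 0.2359 → 23.59%.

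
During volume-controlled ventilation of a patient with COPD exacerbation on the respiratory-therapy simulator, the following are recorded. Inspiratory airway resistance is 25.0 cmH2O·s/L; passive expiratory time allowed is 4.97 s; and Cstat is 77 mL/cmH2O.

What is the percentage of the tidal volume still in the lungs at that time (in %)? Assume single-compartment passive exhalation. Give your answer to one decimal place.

τ = R × C = 25.0 × 77 mL/cmH2O = 25.0 × 0.077 L/cmH2O = 1.925 s.
Passive exhalation: V(t)/V₀ = e^(−t/τ) = e^(−4.97/1.925) = 0.07564.
Fraction remaining = 0.07564 → 7.564%.

7.6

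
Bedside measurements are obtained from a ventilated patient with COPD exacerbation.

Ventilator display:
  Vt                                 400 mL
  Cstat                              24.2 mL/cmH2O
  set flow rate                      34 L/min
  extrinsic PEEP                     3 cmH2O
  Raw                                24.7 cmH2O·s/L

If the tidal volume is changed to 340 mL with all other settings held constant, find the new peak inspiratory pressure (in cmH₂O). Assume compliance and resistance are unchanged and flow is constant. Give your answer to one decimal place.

Flow: 34 L/min ÷ 60 = 0.5667 L/s.
PIP = Vt/C + R·V̇ + PEEP (constant-flow equation of motion).
Only the elastic term changes: ΔPIP = ΔVt / C = (340 − 400) / 24.2 = -2.479 cmH2O.
Original PIP = 400/24.2 + 24.7×0.5667 + 3 = 33.526 cmH2O; new PIP = 33.526 + (-2.479) = 31.047 cmH2O.

31.0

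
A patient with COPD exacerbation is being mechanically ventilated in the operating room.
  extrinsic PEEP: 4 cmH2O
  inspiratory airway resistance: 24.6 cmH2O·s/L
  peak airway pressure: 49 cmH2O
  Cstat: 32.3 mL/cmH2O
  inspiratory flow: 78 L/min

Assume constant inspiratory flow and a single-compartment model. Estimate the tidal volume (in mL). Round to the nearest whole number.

421

Flow: 78 L/min ÷ 60 = 1.3 L/s.
Equation of motion (constant flow): PIP = Vt/C + R·V̇ + PEEP.
Vt/C = PIP − R·V̇ − PEEP = 49 − 31.98 − 4 = 13.02 cmH2O.
Vt = C × 13.02 = 32.3 × 13.02 = 420.55 mL.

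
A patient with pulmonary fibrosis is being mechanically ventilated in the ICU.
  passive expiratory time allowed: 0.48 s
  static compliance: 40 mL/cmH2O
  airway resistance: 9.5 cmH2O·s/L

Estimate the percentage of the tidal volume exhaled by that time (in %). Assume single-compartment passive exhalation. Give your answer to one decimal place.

τ = R × C = 9.5 × 40 mL/cmH2O = 9.5 × 0.040 L/cmH2O = 0.38 s.
Passive exhalation: V(t)/V₀ = e^(−t/τ) = e^(−0.48/0.38) = 0.2828.
Fraction exhaled = 1 − 0.2828 = 0.7172 → 71.72%.

71.7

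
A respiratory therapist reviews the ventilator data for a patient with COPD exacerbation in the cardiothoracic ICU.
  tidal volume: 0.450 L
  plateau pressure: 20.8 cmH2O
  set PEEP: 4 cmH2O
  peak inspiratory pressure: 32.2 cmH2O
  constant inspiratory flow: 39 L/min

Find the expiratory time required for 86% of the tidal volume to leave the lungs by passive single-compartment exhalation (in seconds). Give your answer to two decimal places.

Flow: 39 L/min ÷ 60 = 0.65 L/s.
R = (PIP − Pplat)/V̇ = (32.2 − 20.8) / 0.65 = 11.4/0.65 = 17.538 cmH2O·s/L.
C = Vt/(Pplat − PEEP) = 450.0 / (20.8 − 4) = 450.0/16.8 = 26.786 mL/cmH2O.
τ = R × C = 17.538 × 0.02679 L/cmH2O = 0.4698 s.
t = −τ·ln(1 − 0.86) = −0.4698·ln(0.14) = 0.9237 s.

0.92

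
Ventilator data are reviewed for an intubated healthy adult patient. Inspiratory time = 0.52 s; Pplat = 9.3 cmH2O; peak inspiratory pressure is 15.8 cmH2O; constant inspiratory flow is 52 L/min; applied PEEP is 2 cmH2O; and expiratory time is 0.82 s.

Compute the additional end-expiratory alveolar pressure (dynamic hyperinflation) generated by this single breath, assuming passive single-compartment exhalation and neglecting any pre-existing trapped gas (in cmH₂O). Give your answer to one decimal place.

Flow: 52 L/min ÷ 60 = 0.8667 L/s.
Vt = flow × Ti = 0.8667 L/s × 0.52 s × 1000 mL/L = 450.68 mL.
R = (PIP − Pplat)/V̇ = (15.8 − 9.3) / 0.8667 = 6.5/0.8667 = 7.5 cmH2O·s/L.
C = Vt/(Pplat − PEEP) = 450.68 / (9.3 − 2) = 450.68/7.3 = 61.737 mL/cmH2O.
τ = R × C = 7.5 × 0.06174 L/cmH2O = 0.4631 s.
Fraction remaining = e^(−Te/τ) = e^(−0.82/0.4631) = 0.1702; trapped volume = 450.68 × 0.1702 = 76.706 mL.
Additional alveolar pressure from trapping ≈ V_trapped / C = 76.706 / 61.737 = 1.242 cmH2O.

1.2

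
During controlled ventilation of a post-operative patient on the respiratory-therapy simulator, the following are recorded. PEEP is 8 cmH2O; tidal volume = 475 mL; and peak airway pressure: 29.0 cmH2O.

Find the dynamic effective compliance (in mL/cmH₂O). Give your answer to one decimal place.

Dynamic compliance = Vt / (PIP − PEEP) = 475 / (29.0 − 8) = 475 / 21.0 = 22.619 mL/cmH2O.

22.6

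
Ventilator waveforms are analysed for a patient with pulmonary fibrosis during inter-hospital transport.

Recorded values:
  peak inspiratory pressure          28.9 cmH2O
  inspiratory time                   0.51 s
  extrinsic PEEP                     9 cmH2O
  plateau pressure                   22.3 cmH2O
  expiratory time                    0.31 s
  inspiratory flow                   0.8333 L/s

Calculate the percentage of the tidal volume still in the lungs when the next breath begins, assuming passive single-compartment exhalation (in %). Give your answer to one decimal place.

29.4

Vt = flow × Ti = 0.8333 L/s × 0.51 s × 1000 mL/L = 424.98 mL.
R = (PIP − Pplat)/V̇ = (28.9 − 22.3) / 0.8333 = 6.6/0.8333 = 7.92 cmH2O·s/L.
C = Vt/(Pplat − PEEP) = 424.98 / (22.3 − 9) = 424.98/13.3 = 31.953 mL/cmH2O.
τ = R × C = 7.92 × 0.03195 L/cmH2O = 0.253 s.
Fraction remaining at end-expiration = e^(−Te/τ) = e^(−0.31/0.253) = 0.2937 → 29.37%.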